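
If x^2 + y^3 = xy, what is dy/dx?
Differentiate both sides with respect to x, treating y as y(x). By the chain rule, any term containing y contributes a factor of y' = dy/dx when we differentiate it.

Move every term to one side and write the relation as F(x, y) = 0. Term by term,
  d/dx[x^2] = 2x
  d/dx[-xy] = -x·y' - y
  d/dx[y^3] = 3y^2·y'

The pieces without y' make up ∂F/∂x and the coefficient of y' is ∂F/∂y:
  ∂F/∂x = 2x - y,
  ∂F/∂y = -x + 3y^2.

Since d/dx[F] = ∂F/∂x + (∂F/∂y)·y' = 0, solve for y':
  (∂F/∂y)·y' = -∂F/∂x
  dy/dx = -(∂F/∂x)/(∂F/∂y) = -(2x - y)/(-x + 3y^2) = (2x - y)/(x - 3y^2)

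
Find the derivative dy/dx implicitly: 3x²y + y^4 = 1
Differentiate both sides with respect to x, treating y as y(x). By the chain rule, any term containing y contributes a factor of y' = dy/dx when we differentiate it.

Move every term to one side and write the relation as F(x, y) = 0. Term by term,
  d/dx[3x^2y] = 3x^2·y' + 6xy
  d/dx[y^4] = 4y^3·y'
  d/dx[-1] = 0

The pieces without y' make up ∂F/∂x and the coefficient of y' is ∂F/∂y:
  ∂F/∂x = 6xy,
  ∂F/∂y = 3x^2 + 4y^3.

Since d/dx[F] = ∂F/∂x + (∂F/∂y)·y' = 0, solve for y':
  (∂F/∂y)·y' = -∂F/∂x
  dy/dx = -(∂F/∂x)/(∂F/∂y) = -(6xy)/(3x^2 + 4y^3) = -6xy/(3x^2 + 4y^3)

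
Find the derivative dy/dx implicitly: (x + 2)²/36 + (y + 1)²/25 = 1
Take d/dx of both sides. Since y is implicitly a function of x, the chain rule attaches a y' = dy/dx factor whenever we differentiate through y.

Set F(x, y) = (left side) − (right side), so the curve is F = 0. Differentiating each term of F:
  d/dx[(x + 2)^2/36] = x/18 + 1/9
  d/dx[(y + 1)^2/25] = 2·y'(y + 1)/25
  d/dx[-1] = 0

Collecting, the y'-free part is the partial derivative in x and the y' coefficient is the partial derivative in y:
  ∂F/∂x = x/18 + 1/9
  ∂F/∂y = 2y/25 + 2/25

so d/dx[F(x, y(x))] = ∂F/∂x + (∂F/∂y)·y' = 0. Rearranging,
  dy/dx = -(∂F/∂x)/(∂F/∂y) = -(x/18 + 1/9)/(2y/25 + 2/25)
        = -((x + 2)/18)/(2(y + 1)/25) = 25(-x - 2)/(36(y + 1))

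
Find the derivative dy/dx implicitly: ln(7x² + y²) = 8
Take d/dx of both sides. Since y is implicitly a function of x, the chain rule attaches a y' = dy/dx factor whenever we differentiate through y.

Set F(x, y) = (left side) − (right side), so the curve is F = 0. Differentiating each term of F:
  d/dx[ln(7x^2 + y^2)] = (14x + 2y·y')/(7x^2 + y^2)
  d/dx[-8] = 0

Collecting, the y'-free part is the partial derivative in x and the y' coefficient is the partial derivative in y:
  ∂F/∂x = 14x/(7x^2 + y^2)
  ∂F/∂y = 2y/(7x^2 + y^2)

so d/dx[F(x, y(x))] = ∂F/∂x + (∂F/∂y)·y' = 0. Rearranging,
  dy/dx = -(∂F/∂x)/(∂F/∂y) = -(14x/(7x^2 + y^2))/(2y/(7x^2 + y^2)) = -7x/y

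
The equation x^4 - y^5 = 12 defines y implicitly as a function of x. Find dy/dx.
Apply d/dx to both sides, remembering that y depends on x. Each occurrence of y therefore brings in a y' = dy/dx via the chain rule.

With F(x, y) equal to the left-hand side minus the right, differentiate F term by term:
  d/dx[x^4] = 4x^3
  d/dx[-y^5] = -5y^4·y'
  d/dx[-12] = 0
Adding these up, d/dx[F] = 0 becomes
  (4x^3) + (-5y^4)·y' = 0,
so isolating y',
  dy/dx = -(4x^3)/(-5y^4) = 4x^3/(5y^4)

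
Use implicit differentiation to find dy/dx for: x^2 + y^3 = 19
Take d/dx of both sides. Since y is implicitly a function of x, the chain rule attaches a y' = dy/dx factor whenever we differentiate through y.

Set F(x, y) = (left side) − (right side), so the curve is F = 0. Differentiating each term of F:
  d/dx[x^2] = 2x
  d/dx[y^3] = 3y^2·y'
  d/dx[-19] = 0

Collecting, the y'-free part is the partial derivative in x and the y' coefficient is the partial derivative in y:
  ∂F/∂x = 2x
  ∂F/∂y = 3y^2

so d/dx[F(x, y(x))] = ∂F/∂x + (∂F/∂y)·y' = 0. Rearranging,
  dy/dx = -(∂F/∂x)/(∂F/∂y) = -(2x)/(3y^2) = -2x/(3y^2)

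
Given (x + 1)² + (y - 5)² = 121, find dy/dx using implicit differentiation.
Differentiate the relation implicitly: treat y = y(x) and apply the chain rule, so every y-derivative picks up a y' = dy/dx factor.

With everything moved to the left-hand side, differentiate term by term:
  d/dx[(x + 1)^2] = 2x + 2
  d/dx[(y - 5)^2] = 2·y'(y - 5)
  d/dx[-121] = 0

Separating the contributions that come from x directly and those that come through y:
  without y':      2x + 2
  multiplying y':  2y - 10

so (2x + 2) + (2y - 10)·y' = 0, and therefore
  dy/dx = -(2x + 2)/(2y - 10) = (-x - 1)/(y - 5)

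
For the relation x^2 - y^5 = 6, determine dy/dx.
Differentiate both sides with respect to x, treating y as y(x). By the chain rule, any term containing y contributes a factor of y' = dy/dx when we differentiate it.

Move every term to one side and write the relation as F(x, y) = 0. Term by term,
  d/dx[x^2] = 2x
  d/dx[-y^5] = -5y^4·y'
  d/dx[-6] = 0

The pieces without y' make up ∂F/∂x and the coefficient of y' is ∂F/∂y:
  ∂F/∂x = 2x,
  ∂F/∂y = -5y^4.

Since d/dx[F] = ∂F/∂x + (∂F/∂y)·y' = 0, solve for y':
  (∂F/∂y)·y' = -∂F/∂x
  dy/dx = -(∂F/∂x)/(∂F/∂y) = -(2x)/(-5y^4) = 2x/(5y^4)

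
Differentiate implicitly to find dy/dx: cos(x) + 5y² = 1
Take d/dx of both sides. Since y is implicitly a function of x, the chain rule attaches a y' = dy/dx factor whenever we differentiate through y.

Set F(x, y) = (left side) − (right side), so the curve is F = 0. Differentiating each term of F:
  d/dx[5y^2] = 10y·y'
  d/dx[cos(x)] = -sin(x)
  d/dx[-1] = 0

Collecting, the y'-free part is the partial derivative in x and the y' coefficient is the partial derivative in y:
  ∂F/∂x = -sin(x)
  ∂F/∂y = 10y

so d/dx[F(x, y(x))] = ∂F/∂x + (∂F/∂y)·y' = 0. Rearranging,
  dy/dx = -(∂F/∂x)/(∂F/∂y) = -(-sin(x))/(10y) = sin(x)/(10y)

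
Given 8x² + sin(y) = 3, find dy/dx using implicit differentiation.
Take d/dx of both sides. Since y is implicitly a function of x, the chain rule attaches a y' = dy/dx factor whenever we differentiate through y.

Set F(x, y) = (left side) − (right side), so the curve is F = 0. Differentiating each term of F:
  d/dx[8x^2] = 16x
  d/dx[sin(y)] = y'·cos(y)
  d/dx[-3] = 0

Collecting, the y'-free part is the partial derivative in x and the y' coefficient is the partial derivative in y:
  ∂F/∂x = 16x
  ∂F/∂y = cos(y)

so d/dx[F(x, y(x))] = ∂F/∂x + (∂F/∂y)·y' = 0. Rearranging,
  dy/dx = -(∂F/∂x)/(∂F/∂y) = -(16x)/(cos(y)) = -16x/cos(y)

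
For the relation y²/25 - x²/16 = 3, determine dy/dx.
Differentiate both sides with respect to x, treating y as y(x). By the chain rule, any term containing y contributes a factor of y' = dy/dx when we differentiate it.

Move every term to one side and write the relation as F(x, y) = 0. Term by term,
  d/dx[-x^2/16] = -x/8
  d/dx[y^2/25] = 2y·y'/25
  d/dx[-3] = 0

The pieces without y' make up ∂F/∂x and the coefficient of y' is ∂F/∂y:
  ∂F/∂x = -x/8,
  ∂F/∂y = 2y/25.

Since d/dx[F] = ∂F/∂x + (∂F/∂y)·y' = 0, solve for y':
  (∂F/∂y)·y' = -∂F/∂x
  dy/dx = -(∂F/∂x)/(∂F/∂y) = -(-x/8)/(2y/25) = 25x/(16y)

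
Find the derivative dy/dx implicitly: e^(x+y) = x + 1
Differentiate both sides with respect to x, treating y as y(x). By the chain rule, any term containing y contributes a factor of y' = dy/dx when we differentiate it.

Move every term to one side and write the relation as F(x, y) = 0. Term by term,
  d/dx[-x] = -1
  d/dx[e^(x + y)] = (y' + 1)·e^(x + y)
  d/dx[-1] = 0

The pieces without y' make up ∂F/∂x and the coefficient of y' is ∂F/∂y:
  ∂F/∂x = e^(x + y) - 1,
  ∂F/∂y = e^(x + y).

Since d/dx[F] = ∂F/∂x + (∂F/∂y)·y' = 0, solve for y':
  (∂F/∂y)·y' = -∂F/∂x
  dy/dx = -(∂F/∂x)/(∂F/∂y) = -(e^(x + y) - 1)/(e^(x + y)) = e^(-x - y) - 1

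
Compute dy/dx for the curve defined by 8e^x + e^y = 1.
Apply d/dx to both sides, remembering that y depends on x. Each occurrence of y therefore brings in a y' = dy/dx via the chain rule.

With F(x, y) equal to the left-hand side minus the right, differentiate F term by term:
  d/dx[8e^(x)] = 8e^(x)
  d/dx[e^(y)] = y'·e^(y)
  d/dx[-1] = 0
Adding these up, d/dx[F] = 0 becomes
  (8e^(x)) + (e^(y))·y' = 0,
so isolating y',
  dy/dx = -(8e^(x))/(e^(y)) = -8e^(x - y)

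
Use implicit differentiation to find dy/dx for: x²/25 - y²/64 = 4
Apply d/dx to both sides, remembering that y depends on x. Each occurrence of y therefore brings in a y' = dy/dx via the chain rule.

With F(x, y) equal to the left-hand side minus the right, differentiate F term by term:
  d/dx[x^2/25] = 2x/25
  d/dx[-y^2/64] = -y·y'/32
  d/dx[-4] = 0
Adding these up, d/dx[F] = 0 becomes
  (2x/25) + (-y/32)·y' = 0,
so isolating y',
  dy/dx = -(2x/25)/(-y/32) = 64x/(25y)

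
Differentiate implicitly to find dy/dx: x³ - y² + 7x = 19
Differentiate the relation implicitly: treat y = y(x) and apply the chain rule, so every y-derivative picks up a y' = dy/dx factor.

With everything moved to the left-hand side, differentiate term by term:
  d/dx[x^3] = 3x^2
  d/dx[7x] = 7
  d/dx[-y^2] = -2y·y'
  d/dx[-19] = 0

Separating the contributions that come from x directly and those that come through y:
  without y':      3x^2 + 7
  multiplying y':  -2y

so (3x^2 + 7) + (-2y)·y' = 0, and therefore
  dy/dx = -(3x^2 + 7)/(-2y) = (3x^2 + 7)/(2y)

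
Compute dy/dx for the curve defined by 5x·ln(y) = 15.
Differentiate the relation implicitly: treat y = y(x) and apply the chain rule, so every y-derivative picks up a y' = dy/dx factor.

With everything moved to the left-hand side, differentiate term by term:
  d/dx[5x·ln(y)] = 5x·y'/y + 5ln(y)
  d/dx[-15] = 0

Separating the contributions that come from x directly and those that come through y:
  without y':      5ln(y)
  multiplying y':  5x/y

so (5ln(y)) + (5x/y)·y' = 0, and therefore
  dy/dx = -(5ln(y))/(5x/y) = -y·ln(y)/x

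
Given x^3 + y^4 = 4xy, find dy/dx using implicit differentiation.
Differentiate the relation implicitly: treat y = y(x) and apply the chain rule, so every y-derivative picks up a y' = dy/dx factor.

With everything moved to the left-hand side, differentiate term by term:
  d/dx[x^3] = 3x^2
  d/dx[-4xy] = -4x·y' - 4y
  d/dx[y^4] = 4y^3·y'

Separating the contributions that come from x directly and those that come through y:
  without y':      3x^2 - 4y
  multiplying y':  -4x + 4y^3

so (3x^2 - 4y) + (-4x + 4y^3)·y' = 0, and therefore
  dy/dx = -(3x^2 - 4y)/(-4x + 4y^3) = (3x^2/4 - y)/(x - y^3)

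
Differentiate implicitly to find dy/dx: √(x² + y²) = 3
Apply d/dx to both sides, remembering that y depends on x. Each occurrence of y therefore brings in a y' = dy/dx via the chain rule.

With F(x, y) equal to the left-hand side minus the right, differentiate F term by term:
  d/dx[√(x^2 + y^2)] = (x + y·y')/√(x^2 + y^2)
  d/dx[-3] = 0
Adding these up, d/dx[F] = 0 becomes
  (x/√(x^2 + y^2)) + (y/√(x^2 + y^2))·y' = 0,
so isolating y',
  dy/dx = -(x/√(x^2 + y^2))/(y/√(x^2 + y^2)) = -x/y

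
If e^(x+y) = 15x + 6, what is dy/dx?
Differentiate the relation implicitly: treat y = y(x) and apply the chain rule, so every y-derivative picks up a y' = dy/dx factor.

With everything moved to the left-hand side, differentiate term by term:
  d/dx[-15x] = -15
  d/dx[e^(x + y)] = (y' + 1)·e^(x + y)
  d/dx[-6] = 0

Separating the contributions that come from x directly and those that come through y:
  without y':      e^(x + y) - 15
  multiplying y':  e^(x + y)

so (e^(x + y) - 15) + (e^(x + y))·y' = 0, and therefore
  dy/dx = -(e^(x + y) - 15)/(e^(x + y)) = 15e^(-x - y) - 1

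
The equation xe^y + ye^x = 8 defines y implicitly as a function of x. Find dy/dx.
Take d/dx of both sides. Since y is implicitly a function of x, the chain rule attaches a y' = dy/dx factor whenever we differentiate through y.

Set F(x, y) = (left side) − (right side), so the curve is F = 0. Differentiating each term of F:
  d/dx[x·e^(y)] = x·y'·e^(y) + e^(y)
  d/dx[y·e^(x)] = y·e^(x) + y'·e^(x)
  d/dx[-8] = 0

Collecting, the y'-free part is the partial derivative in x and the y' coefficient is the partial derivative in y:
  ∂F/∂x = y·e^(x) + e^(y)
  ∂F/∂y = x·e^(y) + e^(x)

so d/dx[F(x, y(x))] = ∂F/∂x + (∂F/∂y)·y' = 0. Rearranging,
  dy/dx = -(∂F/∂x)/(∂F/∂y) = -(y·e^(x) + e^(y))/(x·e^(y) + e^(x)) = (-y·e^(x) - e^(y))/(x·e^(y) + e^(x))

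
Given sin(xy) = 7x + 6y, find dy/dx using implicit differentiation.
Apply d/dx to both sides, remembering that y depends on x. Each occurrence of y therefore brings in a y' = dy/dx via the chain rule.

With F(x, y) equal to the left-hand side minus the right, differentiate F term by term:
  d/dx[-7x] = -7
  d/dx[-6y] = -6·y'
  d/dx[sin(xy)] = (x·y' + y)·cos(xy)
Adding these up, d/dx[F] = 0 becomes
  (y·cos(xy) - 7) + (x·cos(xy) - 6)·y' = 0,
so isolating y',
  dy/dx = -(y·cos(xy) - 7)/(x·cos(xy) - 6) = (-y·cos(xy) + 7)/(x·cos(xy) - 6)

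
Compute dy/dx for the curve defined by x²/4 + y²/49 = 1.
Take d/dx of both sides. Since y is implicitly a function of x, the chain rule attaches a y' = dy/dx factor whenever we differentiate through y.

Set F(x, y) = (left side) − (right side), so the curve is F = 0. Differentiating each term of F:
  d/dx[x^2/4] = x/2
  d/dx[y^2/49] = 2y·y'/49
  d/dx[-1] = 0

Collecting, the y'-free part is the partial derivative in x and the y' coefficient is the partial derivative in y:
  ∂F/∂x = x/2
  ∂F/∂y = 2y/49

so d/dx[F(x, y(x))] = ∂F/∂x + (∂F/∂y)·y' = 0. Rearranging,
  dy/dx = -(∂F/∂x)/(∂F/∂y) = -(x/2)/(2y/49) = -49x/(4y)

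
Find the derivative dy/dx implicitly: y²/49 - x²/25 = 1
Differentiate both sides with respect to x, treating y as y(x). By the chain rule, any term containing y contributes a factor of y' = dy/dx when we differentiate it.

Move every term to one side and write the relation as F(x, y) = 0. Term by term,
  d/dx[-x^2/25] = -2x/25
  d/dx[y^2/49] = 2y·y'/49
  d/dx[-1] = 0

The pieces without y' make up ∂F/∂x and the coefficient of y' is ∂F/∂y:
  ∂F/∂x = -2x/25,
  ∂F/∂y = 2y/49.

Since d/dx[F] = ∂F/∂x + (∂F/∂y)·y' = 0, solve for y':
  (∂F/∂y)·y' = -∂F/∂x
  dy/dx = -(∂F/∂x)/(∂F/∂y) = -(-2x/25)/(2y/49) = 49x/(25y)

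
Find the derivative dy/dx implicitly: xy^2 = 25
Apply d/dx to both sides, remembering that y depends on x. Each occurrence of y therefore brings in a y' = dy/dx via the chain rule.

With F(x, y) equal to the left-hand side minus the right, differentiate F term by term:
  d/dx[xy^2] = 2xy·y' + y^2
  d/dx[-25] = 0
Adding these up, d/dx[F] = 0 becomes
  (y^2) + (2xy)·y' = 0,
so isolating y',
  dy/dx = -(y^2)/(2xy) = -y/(2x)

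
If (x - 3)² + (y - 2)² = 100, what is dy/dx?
Differentiate both sides with respect to x, treating y as y(x). By the chain rule, any term containing y contributes a factor of y' = dy/dx when we differentiate it.

Move every term to one side and write the relation as F(x, y) = 0. Term by term,
  d/dx[(x - 3)^2] = 2x - 6
  d/dx[(y - 2)^2] = 2·y'(y - 2)
  d/dx[-100] = 0

The pieces without y' make up ∂F/∂x and the coefficient of y' is ∂F/∂y:
  ∂F/∂x = 2x - 6,
  ∂F/∂y = 2y - 4.

Since d/dx[F] = ∂F/∂x + (∂F/∂y)·y' = 0, solve for y':
  (∂F/∂y)·y' = -∂F/∂x
  dy/dx = -(∂F/∂x)/(∂F/∂y) = -(2x - 6)/(2y - 4) = (3 - x)/(y - 2)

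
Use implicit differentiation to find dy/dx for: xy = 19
Apply d/dx to both sides, remembering that y depends on x. Each occurrence of y therefore brings in a y' = dy/dx via the chain rule.

With F(x, y) equal to the left-hand side minus the right, differentiate F term by term:
  d/dx[xy] = x·y' + y
  d/dx[-19] = 0
Adding these up, d/dx[F] = 0 becomes
  (y) + (x)·y' = 0,
so isolating y',
  dy/dx = -(y)/(x) = -y/x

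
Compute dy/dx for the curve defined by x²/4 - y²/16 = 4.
Differentiate both sides with respect to x, treating y as y(x). By the chain rule, any term containing y contributes a factor of y' = dy/dx when we differentiate it.

Move every term to one side and write the relation as F(x, y) = 0. Term by term,
  d/dx[x^2/4] = x/2
  d/dx[-y^2/16] = -y·y'/8
  d/dx[-4] = 0

The pieces without y' make up ∂F/∂x and the coefficient of y' is ∂F/∂y:
  ∂F/∂x = x/2,
  ∂F/∂y = -y/8.

Since d/dx[F] = ∂F/∂x + (∂F/∂y)·y' = 0, solve for y':
  (∂F/∂y)·y' = -∂F/∂x
  dy/dx = -(∂F/∂x)/(∂F/∂y) = -(x/2)/(-y/8) = 4x/y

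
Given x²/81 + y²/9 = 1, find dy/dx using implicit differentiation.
Apply d/dx to both sides, remembering that y depends on x. Each occurrence of y therefore brings in a y' = dy/dx via the chain rule.

With F(x, y) equal to the left-hand side minus the right, differentiate F term by term:
  d/dx[x^2/81] = 2x/81
  d/dx[y^2/9] = 2y·y'/9
  d/dx[-1] = 0
Adding these up, d/dx[F] = 0 becomes
  (2x/81) + (2y/9)·y' = 0,
so isolating y',
  dy/dx = -(2x/81)/(2y/9) = -x/(9y)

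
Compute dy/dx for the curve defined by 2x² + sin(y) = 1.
Differentiate both sides with respect to x, treating y as y(x). By the chain rule, any term containing y contributes a factor of y' = dy/dx when we differentiate it.

Move every term to one side and write the relation as F(x, y) = 0. Term by term,
  d/dx[2x^2] = 4x
  d/dx[sin(y)] = y'·cos(y)
  d/dx[-1] = 0

The pieces without y' make up ∂F/∂x and the coefficient of y' is ∂F/∂y:
  ∂F/∂x = 4x,
  ∂F/∂y = cos(y).

Since d/dx[F] = ∂F/∂x + (∂F/∂y)·y' = 0, solve for y':
  (∂F/∂y)·y' = -∂F/∂x
  dy/dx = -(∂F/∂x)/(∂F/∂y) = -(4x)/(cos(y)) = -4x/cos(y)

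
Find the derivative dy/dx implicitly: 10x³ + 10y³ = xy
Apply d/dx to both sides, remembering that y depends on x. Each occurrence of y therefore brings in a y' = dy/dx via the chain rule.

With F(x, y) equal to the left-hand side minus the right, differentiate F term by term:
  d/dx[10x^3] = 30x^2
  d/dx[-xy] = -x·y' - y
  d/dx[10y^3] = 30y^2·y'
Adding these up, d/dx[F] = 0 becomes
  (30x^2 - y) + (-x + 30y^2)·y' = 0,
so isolating y',
  dy/dx = -(30x^2 - y)/(-x + 30y^2) = (30x^2 - y)/(x - 30y^2)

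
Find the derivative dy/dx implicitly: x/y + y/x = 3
Differentiate the relation implicitly: treat y = y(x) and apply the chain rule, so every y-derivative picks up a y' = dy/dx factor.

With everything moved to the left-hand side, differentiate term by term:
  d/dx[x/y] = -x·y'/y^2 + 1/y
  d/dx[y/x] = y'/x - y/x^2
  d/dx[-3] = 0

Separating the contributions that come from x directly and those that come through y:
  without y':      1/y - y/x^2
  multiplying y':  -x/y^2 + 1/x

so (1/y - y/x^2) + (-x/y^2 + 1/x)·y' = 0, and therefore
  dy/dx = -(1/y - y/x^2)/(-x/y^2 + 1/x)
        = -((x - y)(x + y)/(x^2y))/(-(x - y)(x + y)/(xy^2)) = y/x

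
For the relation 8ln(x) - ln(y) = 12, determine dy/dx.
Take d/dx of both sides. Since y is implicitly a function of x, the chain rule attaches a y' = dy/dx factor whenever we differentiate through y.

Set F(x, y) = (left side) − (right side), so the curve is F = 0. Differentiating each term of F:
  d/dx[8ln(x)] = 8/x
  d/dx[-ln(y)] = -y'/y
  d/dx[-12] = 0

Collecting, the y'-free part is the partial derivative in x and the y' coefficient is the partial derivative in y:
  ∂F/∂x = 8/x
  ∂F/∂y = -1/y

so d/dx[F(x, y(x))] = ∂F/∂x + (∂F/∂y)·y' = 0. Rearranging,
  dy/dx = -(∂F/∂x)/(∂F/∂y) = -(8/x)/(-1/y) = 8y/x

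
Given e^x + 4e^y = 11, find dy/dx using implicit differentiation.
Take d/dx of both sides. Since y is implicitly a function of x, the chain rule attaches a y' = dy/dx factor whenever we differentiate through y.

Set F(x, y) = (left side) − (right side), so the curve is F = 0. Differentiating each term of F:
  d/dx[e^(x)] = e^(x)
  d/dx[4e^(y)] = 4·y'·e^(y)
  d/dx[-11] = 0

Collecting, the y'-free part is the partial derivative in x and the y' coefficient is the partial derivative in y:
  ∂F/∂x = e^(x)
  ∂F/∂y = 4e^(y)

so d/dx[F(x, y(x))] = ∂F/∂x + (∂F/∂y)·y' = 0. Rearranging,
  dy/dx = -(∂F/∂x)/(∂F/∂y) = -(e^(x))/(4e^(y)) = -e^(x - y)/4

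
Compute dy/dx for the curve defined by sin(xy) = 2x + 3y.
Apply d/dx to both sides, remembering that y depends on x. Each occurrence of y therefore brings in a y' = dy/dx via the chain rule.

With F(x, y) equal to the left-hand side minus the right, differentiate F term by term:
  d/dx[-2x] = -2
  d/dx[-3y] = -3·y'
  d/dx[sin(xy)] = (x·y' + y)·cos(xy)
Adding these up, d/dx[F] = 0 becomes
  (y·cos(xy) - 2) + (x·cos(xy) - 3)·y' = 0,
so isolating y',
  dy/dx = -(y·cos(xy) - 2)/(x·cos(xy) - 3) = (-y·cos(xy) + 2)/(x·cos(xy) - 3)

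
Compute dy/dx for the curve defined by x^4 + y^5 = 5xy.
Apply d/dx to both sides, remembering that y depends on x. Each occurrence of y therefore brings in a y' = dy/dx via the chain rule.

With F(x, y) equal to the left-hand side minus the right, differentiate F term by term:
  d/dx[x^4] = 4x^3
  d/dx[-5xy] = -5x·y' - 5y
  d/dx[y^5] = 5y^4·y'
Adding these up, d/dx[F] = 0 becomes
  (4x^3 - 5y) + (-5x + 5y^4)·y' = 0,
so isolating y',
  dy/dx = -(4x^3 - 5y)/(-5x + 5y^4) = (4x^3/5 - y)/(x - y^4)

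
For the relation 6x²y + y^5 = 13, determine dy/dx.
Apply d/dx to both sides, remembering that y depends on x. Each occurrence of y therefore brings in a y' = dy/dx via the chain rule.

With F(x, y) equal to the left-hand side minus the right, differentiate F term by term:
  d/dx[6x^2y] = 6x^2·y' + 12xy
  d/dx[y^5] = 5y^4·y'
  d/dx[-13] = 0
Adding these up, d/dx[F] = 0 becomes
  (12xy) + (6x^2 + 5y^4)·y' = 0,
so isolating y',
  dy/dx = -(12xy)/(6x^2 + 5y^4) = -12xy/(6x^2 + 5y^4)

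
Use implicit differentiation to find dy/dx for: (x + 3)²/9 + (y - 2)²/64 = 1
Differentiate both sides with respect to x, treating y as y(x). By the chain rule, any term containing y contributes a factor of y' = dy/dx when we differentiate it.

Move every term to one side and write the relation as F(x, y) = 0. Term by term,
  d/dx[(x + 3)^2/9] = 2x/9 + 2/3
  d/dx[(y - 2)^2/64] = y'(y - 2)/32
  d/dx[-1] = 0

The pieces without y' make up ∂F/∂x and the coefficient of y' is ∂F/∂y:
  ∂F/∂x = 2x/9 + 2/3,
  ∂F/∂y = y/32 - 1/16.

Since d/dx[F] = ∂F/∂x + (∂F/∂y)·y' = 0, solve for y':
  (∂F/∂y)·y' = -∂F/∂x
  dy/dx = -(∂F/∂x)/(∂F/∂y) = -(2x/9 + 2/3)/(y/32 - 1/16)
        = -(2(x + 3)/9)/((y - 2)/32) = 64(-x - 3)/(9(y - 2))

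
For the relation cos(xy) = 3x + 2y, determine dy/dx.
Differentiate the relation implicitly: treat y = y(x) and apply the chain rule, so every y-derivative picks up a y' = dy/dx factor.

With everything moved to the left-hand side, differentiate term by term:
  d/dx[-3x] = -3
  d/dx[-2y] = -2·y'
  d/dx[cos(xy)] = -(x·y' + y)·sin(xy)

Separating the contributions that come from x directly and those that come through y:
  without y':      -y·sin(xy) - 3
  multiplying y':  -x·sin(xy) - 2

so (-y·sin(xy) - 3) + (-x·sin(xy) - 2)·y' = 0, and therefore
  dy/dx = -(-y·sin(xy) - 3)/(-x·sin(xy) - 2) = -(y·sin(xy) + 3)/(x·sin(xy) + 2)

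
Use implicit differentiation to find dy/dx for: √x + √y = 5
Apply d/dx to both sides, remembering that y depends on x. Each occurrence of y therefore brings in a y' = dy/dx via the chain rule.

With F(x, y) equal to the left-hand side minus the right, differentiate F term by term:
  d/dx[√(x)] = 1/(2√(x))
  d/dx[√(y)] = y'/(2√(y))
  d/dx[-5] = 0
Adding these up, d/dx[F] = 0 becomes
  (1/(2√(x))) + (1/(2√(y)))·y' = 0,
so isolating y',
  dy/dx = -(1/(2√(x)))/(1/(2√(y))) = -√(y)/√(x)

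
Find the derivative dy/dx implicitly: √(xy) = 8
Differentiate both sides with respect to x, treating y as y(x). By the chain rule, any term containing y contributes a factor of y' = dy/dx when we differentiate it.

Move every term to one side and write the relation as F(x, y) = 0. Term by term,
  d/dx[√(xy)] = √(xy)(x·y'/2 + y/2)/(xy)
  d/dx[-8] = 0

The pieces without y' make up ∂F/∂x and the coefficient of y' is ∂F/∂y:
  ∂F/∂x = √(xy)/(2x),
  ∂F/∂y = √(xy)/(2y).

Since d/dx[F] = ∂F/∂x + (∂F/∂y)·y' = 0, solve for y':
  (∂F/∂y)·y' = -∂F/∂x
  dy/dx = -(∂F/∂x)/(∂F/∂y) = -(√(xy)/(2x))/(√(xy)/(2y)) = -y/x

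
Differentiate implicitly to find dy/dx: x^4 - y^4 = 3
Differentiate both sides with respect to x, treating y as y(x). By the chain rule, any term containing y contributes a factor of y' = dy/dx when we differentiate it.

Move every term to one side and write the relation as F(x, y) = 0. Term by term,
  d/dx[x^4] = 4x^3
  d/dx[-y^4] = -4y^3·y'
  d/dx[-3] = 0

The pieces without y' make up ∂F/∂x and the coefficient of y' is ∂F/∂y:
  ∂F/∂x = 4x^3,
  ∂F/∂y = -4y^3.

Since d/dx[F] = ∂F/∂x + (∂F/∂y)·y' = 0, solve for y':
  (∂F/∂y)·y' = -∂F/∂x
  dy/dx = -(∂F/∂x)/(∂F/∂y) = -(4x^3)/(-4y^3) = x^3/y^3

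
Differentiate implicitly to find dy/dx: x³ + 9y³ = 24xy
Differentiate both sides with respect to x, treating y as y(x). By the chain rule, any term containing y contributes a factor of y' = dy/dx when we differentiate it.

Move every term to one side and write the relation as F(x, y) = 0. Term by term,
  d/dx[x^3] = 3x^2
  d/dx[-24xy] = -24x·y' - 24y
  d/dx[9y^3] = 27y^2·y'

The pieces without y' make up ∂F/∂x and the coefficient of y' is ∂F/∂y:
  ∂F/∂x = 3x^2 - 24y,
  ∂F/∂y = -24x + 27y^2.

Since d/dx[F] = ∂F/∂x + (∂F/∂y)·y' = 0, solve for y':
  (∂F/∂y)·y' = -∂F/∂x
  dy/dx = -(∂F/∂x)/(∂F/∂y) = -(3x^2 - 24y)/(-24x + 27y^2) = (x^2 - 8y)/(8x - 9y^2)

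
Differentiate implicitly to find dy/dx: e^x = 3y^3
Differentiate both sides with respect to x, treating y as y(x). By the chain rule, any term containing y contributes a factor of y' = dy/dx when we differentiate it.

Move every term to one side and write the relation as F(x, y) = 0. Term by term,
  d/dx[-3y^3] = -9y^2·y'
  d/dx[e^(x)] = e^(x)

The pieces without y' make up ∂F/∂x and the coefficient of y' is ∂F/∂y:
  ∂F/∂x = e^(x),
  ∂F/∂y = -9y^2.

Since d/dx[F] = ∂F/∂x + (∂F/∂y)·y' = 0, solve for y':
  (∂F/∂y)·y' = -∂F/∂x
  dy/dx = -(∂F/∂x)/(∂F/∂y) = -(e^(x))/(-9y^2) = e^(x)/(9y^2)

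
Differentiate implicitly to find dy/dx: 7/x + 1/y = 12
Differentiate the relation implicitly: treat y = y(x) and apply the chain rule, so every y-derivative picks up a y' = dy/dx factor.

With everything moved to the left-hand side, differentiate term by term:
  d/dx[1/y] = -y'/y^2
  d/dx[7/x] = -7/x^2
  d/dx[-12] = 0

Separating the contributions that come from x directly and those that come through y:
  without y':      -7/x^2
  multiplying y':  -1/y^2

so (-7/x^2) + (-1/y^2)·y' = 0, and therefore
  dy/dx = -(-7/x^2)/(-1/y^2) = -7y^2/x^2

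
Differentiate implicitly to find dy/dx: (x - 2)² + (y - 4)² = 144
Differentiate both sides with respect to x, treating y as y(x). By the chain rule, any term containing y contributes a factor of y' = dy/dx when we differentiate it.

Move every term to one side and write the relation as F(x, y) = 0. Term by term,
  d/dx[(x - 2)^2] = 2x - 4
  d/dx[(y - 4)^2] = 2·y'(y - 4)
  d/dx[-144] = 0

The pieces without y' make up ∂F/∂x and the coefficient of y' is ∂F/∂y:
  ∂F/∂x = 2x - 4,
  ∂F/∂y = 2y - 8.

Since d/dx[F] = ∂F/∂x + (∂F/∂y)·y' = 0, solve for y':
  (∂F/∂y)·y' = -∂F/∂x
  dy/dx = -(∂F/∂x)/(∂F/∂y) = -(2x - 4)/(2y - 8) = (2 - x)/(y - 4)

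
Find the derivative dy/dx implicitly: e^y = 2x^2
Differentiate the relation implicitly: treat y = y(x) and apply the chain rule, so every y-derivative picks up a y' = dy/dx factor.

With everything moved to the left-hand side, differentiate term by term:
  d/dx[-2x^2] = -4x
  d/dx[e^(y)] = y'·e^(y)

Separating the contributions that come from x directly and those that come through y:
  without y':      -4x
  multiplying y':  e^(y)

so (-4x) + (e^(y))·y' = 0, and therefore
  dy/dx = -(-4x)/(e^(y)) = 4x·e^(-y)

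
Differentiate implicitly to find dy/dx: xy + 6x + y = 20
Differentiate both sides with respect to x, treating y as y(x). By the chain rule, any term containing y contributes a factor of y' = dy/dx when we differentiate it.

Move every term to one side and write the relation as F(x, y) = 0. Term by term,
  d/dx[xy] = x·y' + y
  d/dx[6x] = 6
  d/dx[y] = y'
  d/dx[-20] = 0

The pieces without y' make up ∂F/∂x and the coefficient of y' is ∂F/∂y:
  ∂F/∂x = y + 6,
  ∂F/∂y = x + 1.

Since d/dx[F] = ∂F/∂x + (∂F/∂y)·y' = 0, solve for y':
  (∂F/∂y)·y' = -∂F/∂x
  dy/dx = -(∂F/∂x)/(∂F/∂y) = -(y + 6)/(x + 1) = (-y - 6)/(x + 1)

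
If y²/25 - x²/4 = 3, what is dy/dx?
Apply d/dx to both sides, remembering that y depends on x. Each occurrence of y therefore brings in a y' = dy/dx via the chain rule.

With F(x, y) equal to the left-hand side minus the right, differentiate F term by term:
  d/dx[-x^2/4] = -x/2
  d/dx[y^2/25] = 2y·y'/25
  d/dx[-3] = 0
Adding these up, d/dx[F] = 0 becomes
  (-x/2) + (2y/25)·y' = 0,
so isolating y',
  dy/dx = -(-x/2)/(2y/25) = 25x/(4y)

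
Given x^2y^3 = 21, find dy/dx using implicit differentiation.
Take d/dx of both sides. Since y is implicitly a function of x, the chain rule attaches a y' = dy/dx factor whenever we differentiate through y.

Set F(x, y) = (left side) − (right side), so the curve is F = 0. Differentiating each term of F:
  d/dx[x^2y^3] = 3x^2y^2·y' + 2xy^3
  d/dx[-21] = 0

Collecting, the y'-free part is the partial derivative in x and the y' coefficient is the partial derivative in y:
  ∂F/∂x = 2xy^3
  ∂F/∂y = 3x^2y^2

so d/dx[F(x, y(x))] = ∂F/∂x + (∂F/∂y)·y' = 0. Rearranging,
  dy/dx = -(∂F/∂x)/(∂F/∂y) = -(2xy^3)/(3x^2y^2) = -2y/(3x)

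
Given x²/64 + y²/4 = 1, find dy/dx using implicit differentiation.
Take d/dx of both sides. Since y is implicitly a function of x, the chain rule attaches a y' = dy/dx factor whenever we differentiate through y.

Set F(x, y) = (left side) − (right side), so the curve is F = 0. Differentiating each term of F:
  d/dx[x^2/64] = x/32
  d/dx[y^2/4] = y·y'/2
  d/dx[-1] = 0

Collecting, the y'-free part is the partial derivative in x and the y' coefficient is the partial derivative in y:
  ∂F/∂x = x/32
  ∂F/∂y = y/2

so d/dx[F(x, y(x))] = ∂F/∂x + (∂F/∂y)·y' = 0. Rearranging,
  dy/dx = -(∂F/∂x)/(∂F/∂y) = -(x/32)/(y/2) = -x/(16y)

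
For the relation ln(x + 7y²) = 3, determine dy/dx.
Apply d/dx to both sides, remembering that y depends on x. Each occurrence of y therefore brings in a y' = dy/dx via the chain rule.

With F(x, y) equal to the left-hand side minus the right, differentiate F term by term:
  d/dx[ln(x + 7y^2)] = (14y·y' + 1)/(x + 7y^2)
  d/dx[-3] = 0
Adding these up, d/dx[F] = 0 becomes
  (1/(x + 7y^2)) + (14y/(x + 7y^2))·y' = 0,
so isolating y',
  dy/dx = -(1/(x + 7y^2))/(14y/(x + 7y^2)) = -1/(14y)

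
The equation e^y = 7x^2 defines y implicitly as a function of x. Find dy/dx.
Apply d/dx to both sides, remembering that y depends on x. Each occurrence of y therefore brings in a y' = dy/dx via the chain rule.

With F(x, y) equal to the left-hand side minus the right, differentiate F term by term:
  d/dx[-7x^2] = -14x
  d/dx[e^(y)] = y'·e^(y)
Adding these up, d/dx[F] = 0 becomes
  (-14x) + (e^(y))·y' = 0,
so isolating y',
  dy/dx = -(-14x)/(e^(y)) = 14x·e^(-y)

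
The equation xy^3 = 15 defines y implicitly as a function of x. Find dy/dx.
Differentiate the relation implicitly: treat y = y(x) and apply the chain rule, so every y-derivative picks up a y' = dy/dx factor.

With everything moved to the left-hand side, differentiate term by term:
  d/dx[xy^3] = 3xy^2·y' + y^3
  d/dx[-15] = 0

Separating the contributions that come from x directly and those that come through y:
  without y':      y^3
  multiplying y':  3xy^2

so (y^3) + (3xy^2)·y' = 0, and therefore
  dy/dx = -(y^3)/(3xy^2) = -y/(3x)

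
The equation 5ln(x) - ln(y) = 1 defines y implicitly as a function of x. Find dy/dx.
Take d/dx of both sides. Since y is implicitly a function of x, the chain rule attaches a y' = dy/dx factor whenever we differentiate through y.

Set F(x, y) = (left side) − (right side), so the curve is F = 0. Differentiating each term of F:
  d/dx[5ln(x)] = 5/x
  d/dx[-ln(y)] = -y'/y
  d/dx[-1] = 0

Collecting, the y'-free part is the partial derivative in x and the y' coefficient is the partial derivative in y:
  ∂F/∂x = 5/x
  ∂F/∂y = -1/y

so d/dx[F(x, y(x))] = ∂F/∂x + (∂F/∂y)·y' = 0. Rearranging,
  dy/dx = -(∂F/∂x)/(∂F/∂y) = -(5/x)/(-1/y) = 5y/x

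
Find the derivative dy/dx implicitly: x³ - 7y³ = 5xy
Take d/dx of both sides. Since y is implicitly a function of x, the chain rule attaches a y' = dy/dx factor whenever we differentiate through y.

Set F(x, y) = (left side) − (right side), so the curve is F = 0. Differentiating each term of F:
  d/dx[x^3] = 3x^2
  d/dx[-5xy] = -5x·y' - 5y
  d/dx[-7y^3] = -21y^2·y'

Collecting, the y'-free part is the partial derivative in x and the y' coefficient is the partial derivative in y:
  ∂F/∂x = 3x^2 - 5y
  ∂F/∂y = -5x - 21y^2

so d/dx[F(x, y(x))] = ∂F/∂x + (∂F/∂y)·y' = 0. Rearranging,
  dy/dx = -(∂F/∂x)/(∂F/∂y) = -(3x^2 - 5y)/(-5x - 21y^2) = (3x^2 - 5y)/(5x + 21y^2)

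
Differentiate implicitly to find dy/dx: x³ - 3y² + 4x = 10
Differentiate both sides with respect to x, treating y as y(x). By the chain rule, any term containing y contributes a factor of y' = dy/dx when we differentiate it.

Move every term to one side and write the relation as F(x, y) = 0. Term by term,
  d/dx[x^3] = 3x^2
  d/dx[4x] = 4
  d/dx[-3y^2] = -6y·y'
  d/dx[-10] = 0

The pieces without y' make up ∂F/∂x and the coefficient of y' is ∂F/∂y:
  ∂F/∂x = 3x^2 + 4,
  ∂F/∂y = -6y.

Since d/dx[F] = ∂F/∂x + (∂F/∂y)·y' = 0, solve for y':
  (∂F/∂y)·y' = -∂F/∂x
  dy/dx = -(∂F/∂x)/(∂F/∂y) = -(3x^2 + 4)/(-6y) = (3x^2 + 4)/(6y)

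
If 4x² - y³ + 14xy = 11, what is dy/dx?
Differentiate both sides with respect to x, treating y as y(x). By the chain rule, any term containing y contributes a factor of y' = dy/dx when we differentiate it.

Move every term to one side and write the relation as F(x, y) = 0. Term by term,
  d/dx[4x^2] = 8x
  d/dx[14xy] = 14x·y' + 14y
  d/dx[-y^3] = -3y^2·y'
  d/dx[-11] = 0

The pieces without y' make up ∂F/∂x and the coefficient of y' is ∂F/∂y:
  ∂F/∂x = 8x + 14y,
  ∂F/∂y = 14x - 3y^2.

Since d/dx[F] = ∂F/∂x + (∂F/∂y)·y' = 0, solve for y':
  (∂F/∂y)·y' = -∂F/∂x
  dy/dx = -(∂F/∂x)/(∂F/∂y) = -(8x + 14y)/(14x - 3y^2) = 2(-4x - 7y)/(14x - 3y^2)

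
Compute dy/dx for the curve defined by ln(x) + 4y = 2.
Take d/dx of both sides. Since y is implicitly a function of x, the chain rule attaches a y' = dy/dx factor whenever we differentiate through y.

Set F(x, y) = (left side) − (right side), so the curve is F = 0. Differentiating each term of F:
  d/dx[4y] = 4·y'
  d/dx[ln(x)] = 1/x
  d/dx[-2] = 0

Collecting, the y'-free part is the partial derivative in x and the y' coefficient is the partial derivative in y:
  ∂F/∂x = 1/x
  ∂F/∂y = 4

so d/dx[F(x, y(x))] = ∂F/∂x + (∂F/∂y)·y' = 0. Rearranging,
  dy/dx = -(∂F/∂x)/(∂F/∂y) = -(1/x)/(4) = -1/(4x)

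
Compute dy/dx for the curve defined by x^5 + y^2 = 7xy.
Differentiate both sides with respect to x, treating y as y(x). By the chain rule, any term containing y contributes a factor of y' = dy/dx when we differentiate it.

Move every term to one side and write the relation as F(x, y) = 0. Term by term,
  d/dx[x^5] = 5x^4
  d/dx[-7xy] = -7x·y' - 7y
  d/dx[y^2] = 2y·y'

The pieces without y' make up ∂F/∂x and the coefficient of y' is ∂F/∂y:
  ∂F/∂x = 5x^4 - 7y,
  ∂F/∂y = -7x + 2y.

Since d/dx[F] = ∂F/∂x + (∂F/∂y)·y' = 0, solve for y':
  (∂F/∂y)·y' = -∂F/∂x
  dy/dx = -(∂F/∂x)/(∂F/∂y) = -(5x^4 - 7y)/(-7x + 2y) = (5x^4 - 7y)/(7x - 2y)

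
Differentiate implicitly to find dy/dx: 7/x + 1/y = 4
Differentiate both sides with respect to x, treating y as y(x). By the chain rule, any term containing y contributes a factor of y' = dy/dx when we differentiate it.

Move every term to one side and write the relation as F(x, y) = 0. Term by term,
  d/dx[1/y] = -y'/y^2
  d/dx[7/x] = -7/x^2
  d/dx[-4] = 0

The pieces without y' make up ∂F/∂x and the coefficient of y' is ∂F/∂y:
  ∂F/∂x = -7/x^2,
  ∂F/∂y = -1/y^2.

Since d/dx[F] = ∂F/∂x + (∂F/∂y)·y' = 0, solve for y':
  (∂F/∂y)·y' = -∂F/∂x
  dy/dx = -(∂F/∂x)/(∂F/∂y) = -(-7/x^2)/(-1/y^2) = -7y^2/x^2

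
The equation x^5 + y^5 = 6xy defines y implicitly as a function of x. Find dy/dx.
Take d/dx of both sides. Since y is implicitly a function of x, the chain rule attaches a y' = dy/dx factor whenever we differentiate through y.

Set F(x, y) = (left side) − (right side), so the curve is F = 0. Differentiating each term of F:
  d/dx[x^5] = 5x^4
  d/dx[-6xy] = -6x·y' - 6y
  d/dx[y^5] = 5y^4·y'

Collecting, the y'-free part is the partial derivative in x and the y' coefficient is the partial derivative in y:
  ∂F/∂x = 5x^4 - 6y
  ∂F/∂y = -6x + 5y^4

so d/dx[F(x, y(x))] = ∂F/∂x + (∂F/∂y)·y' = 0. Rearranging,
  dy/dx = -(∂F/∂x)/(∂F/∂y) = -(5x^4 - 6y)/(-6x + 5y^4) = (5x^4 - 6y)/(6x - 5y^4)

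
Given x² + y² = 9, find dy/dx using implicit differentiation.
Apply d/dx to both sides, remembering that y depends on x. Each occurrence of y therefore brings in a y' = dy/dx via the chain rule.

With F(x, y) equal to the left-hand side minus the right, differentiate F term by term:
  d/dx[x^2] = 2x
  d/dx[y^2] = 2y·y'
  d/dx[-9] = 0
Adding these up, d/dx[F] = 0 becomes
  (2x) + (2y)·y' = 0,
so isolating y',
  dy/dx = -(2x)/(2y) = -x/y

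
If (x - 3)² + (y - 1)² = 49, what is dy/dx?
Take d/dx of both sides. Since y is implicitly a function of x, the chain rule attaches a y' = dy/dx factor whenever we differentiate through y.

Set F(x, y) = (left side) − (right side), so the curve is F = 0. Differentiating each term of F:
  d/dx[(x - 3)^2] = 2x - 6
  d/dx[(y - 1)^2] = 2·y'(y - 1)
  d/dx[-49] = 0

Collecting, the y'-free part is the partial derivative in x and the y' coefficient is the partial derivative in y:
  ∂F/∂x = 2x - 6
  ∂F/∂y = 2y - 2

so d/dx[F(x, y(x))] = ∂F/∂x + (∂F/∂y)·y' = 0. Rearranging,
  dy/dx = -(∂F/∂x)/(∂F/∂y) = -(2x - 6)/(2y - 2) = (3 - x)/(y - 1)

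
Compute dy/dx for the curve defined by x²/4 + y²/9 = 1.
Differentiate the relation implicitly: treat y = y(x) and apply the chain rule, so every y-derivative picks up a y' = dy/dx factor.

With everything moved to the left-hand side, differentiate term by term:
  d/dx[x^2/4] = x/2
  d/dx[y^2/9] = 2y·y'/9
  d/dx[-1] = 0

Separating the contributions that come from x directly and those that come through y:
  without y':      x/2
  multiplying y':  2y/9

so (x/2) + (2y/9)·y' = 0, and therefore
  dy/dx = -(x/2)/(2y/9) = -9x/(4y)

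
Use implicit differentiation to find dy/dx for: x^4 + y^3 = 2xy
Differentiate the relation implicitly: treat y = y(x) and apply the chain rule, so every y-derivative picks up a y' = dy/dx factor.

With everything moved to the left-hand side, differentiate term by term:
  d/dx[x^4] = 4x^3
  d/dx[-2xy] = -2x·y' - 2y
  d/dx[y^3] = 3y^2·y'

Separating the contributions that come from x directly and those that come through y:
  without y':      4x^3 - 2y
  multiplying y':  -2x + 3y^2

so (4x^3 - 2y) + (-2x + 3y^2)·y' = 0, and therefore
  dy/dx = -(4x^3 - 2y)/(-2x + 3y^2) = 2(2x^3 - y)/(2x - 3y^2)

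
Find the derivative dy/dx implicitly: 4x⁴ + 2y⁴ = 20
Differentiate the relation implicitly: treat y = y(x) and apply the chain rule, so every y-derivative picks up a y' = dy/dx factor.

With everything moved to the left-hand side, differentiate term by term:
  d/dx[4x^4] = 16x^3
  d/dx[2y^4] = 8y^3·y'
  d/dx[-20] = 0

Separating the contributions that come from x directly and those that come through y:
  without y':      16x^3
  multiplying y':  8y^3

so (16x^3) + (8y^3)·y' = 0, and therefore
  dy/dx = -(16x^3)/(8y^3) = -2x^3/y^3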